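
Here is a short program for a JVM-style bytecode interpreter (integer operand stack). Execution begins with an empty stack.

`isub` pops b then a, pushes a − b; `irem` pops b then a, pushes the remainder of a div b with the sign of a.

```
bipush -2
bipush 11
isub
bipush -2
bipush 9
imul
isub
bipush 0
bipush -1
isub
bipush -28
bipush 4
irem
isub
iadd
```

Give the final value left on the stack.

6

bipush -2  : [-2]
bipush 11  : [-2, 11]
isub       : [-13]
bipush -2  : [-13, -2]
bipush 9   : [-13, -2, 9]
imul       : [-13, -18]
isub       : [5]
bipush 0   : [5, 0]
bipush -1  : [5, 0, -1]
isub       : [5, 1]
bipush -28 : [5, 1, -28]
bipush 4   : [5, 1, -28, 4]
irem       : [5, 1, 0]
isub       : [5, 1]
iadd       : [6]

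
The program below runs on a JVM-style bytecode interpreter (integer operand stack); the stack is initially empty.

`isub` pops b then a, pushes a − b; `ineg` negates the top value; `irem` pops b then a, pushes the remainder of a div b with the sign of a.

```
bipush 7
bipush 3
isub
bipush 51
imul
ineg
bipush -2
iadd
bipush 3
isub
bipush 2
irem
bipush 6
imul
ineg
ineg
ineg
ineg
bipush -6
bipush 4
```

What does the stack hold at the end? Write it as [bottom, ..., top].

bipush 7  -> [7]
bipush 3  -> [7, 3]
isub      -> [4]
bipush 51 -> [4, 51]
imul      -> [204]
ineg      -> [-204]
bipush -2 -> [-204, -2]
iadd      -> [-206]
bipush 3  -> [-206, 3]
isub      -> [-209]
bipush 2  -> [-209, 2]
irem      -> [-1]
bipush 6  -> [-1, 6]
imul      -> [-6]
ineg      -> [6]
ineg      -> [-6]
ineg      -> [6]
ineg      -> [-6]
bipush -6 -> [-6, -6]
bipush 4  -> [-6, -6, 4]

[-6, -6, 4]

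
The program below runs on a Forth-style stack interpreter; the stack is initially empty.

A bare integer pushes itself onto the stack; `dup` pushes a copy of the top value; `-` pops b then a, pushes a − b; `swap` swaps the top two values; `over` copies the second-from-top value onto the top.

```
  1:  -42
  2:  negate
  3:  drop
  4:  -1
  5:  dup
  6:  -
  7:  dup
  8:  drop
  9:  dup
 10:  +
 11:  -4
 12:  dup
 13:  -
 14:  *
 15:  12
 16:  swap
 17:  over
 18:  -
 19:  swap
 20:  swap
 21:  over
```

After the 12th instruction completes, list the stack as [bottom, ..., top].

-42    : [-42]
negate : [42]
drop   : []
-1     : [-1]
dup    : [-1, -1]
-      : [0]
dup    : [0, 0]
drop   : [0]
dup    : [0, 0]
+      : [0]
-4     : [0, -4]
dup    : [0, -4, -4]

[0, -4, -4]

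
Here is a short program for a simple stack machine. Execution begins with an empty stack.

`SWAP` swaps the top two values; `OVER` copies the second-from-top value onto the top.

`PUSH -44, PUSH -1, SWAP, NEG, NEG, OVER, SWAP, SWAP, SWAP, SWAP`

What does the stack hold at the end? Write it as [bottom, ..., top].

[-1, -44, -1]

PUSH -44 : -44
PUSH -1  : -44 -1
SWAP     : -1 -44
NEG      : -1 44
NEG      : -1 -44
OVER     : -1 -44 -1
SWAP     : -1 -1 -44
SWAP     : -1 -44 -1
SWAP     : -1 -1 -44
SWAP     : -1 -44 -1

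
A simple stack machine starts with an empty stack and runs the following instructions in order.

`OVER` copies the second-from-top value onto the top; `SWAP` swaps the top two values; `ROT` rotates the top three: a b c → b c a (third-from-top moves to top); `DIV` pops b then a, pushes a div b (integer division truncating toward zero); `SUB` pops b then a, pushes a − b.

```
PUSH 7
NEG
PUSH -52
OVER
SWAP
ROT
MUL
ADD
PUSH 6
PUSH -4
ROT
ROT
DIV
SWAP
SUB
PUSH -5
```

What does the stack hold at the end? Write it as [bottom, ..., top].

PUSH 7    [7]
NEG       [-7]
PUSH -52  [-7, -52]
OVER      [-7, -52, -7]
SWAP      [-7, -7, -52]
ROT       [-7, -52, -7]
MUL       [-7, 364]
ADD       [357]
PUSH 6    [357, 6]
PUSH -4   [357, 6, -4]
ROT       [6, -4, 357]
ROT       [-4, 357, 6]
DIV       [-4, 59]
SWAP      [59, -4]
SUB       [63]
PUSH -5   [63, -5]

[63, -5]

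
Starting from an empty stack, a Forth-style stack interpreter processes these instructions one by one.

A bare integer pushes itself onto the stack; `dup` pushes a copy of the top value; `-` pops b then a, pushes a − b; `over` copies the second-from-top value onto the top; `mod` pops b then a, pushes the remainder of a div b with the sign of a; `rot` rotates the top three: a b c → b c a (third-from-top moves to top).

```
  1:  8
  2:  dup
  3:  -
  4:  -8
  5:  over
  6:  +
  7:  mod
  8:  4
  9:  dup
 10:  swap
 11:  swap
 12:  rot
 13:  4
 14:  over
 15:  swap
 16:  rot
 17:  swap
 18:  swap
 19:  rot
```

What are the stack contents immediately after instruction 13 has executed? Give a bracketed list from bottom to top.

[4, 4, 0, 4]

8    : [8]
dup  : [8, 8]
-    : [0]
-8   : [0, -8]
over : [0, -8, 0]
+    : [0, -8]
mod  : [0]
4    : [0, 4]
dup  : [0, 4, 4]
swap : [0, 4, 4]
swap : [0, 4, 4]
rot  : [4, 4, 0]
4    : [4, 4, 0, 4]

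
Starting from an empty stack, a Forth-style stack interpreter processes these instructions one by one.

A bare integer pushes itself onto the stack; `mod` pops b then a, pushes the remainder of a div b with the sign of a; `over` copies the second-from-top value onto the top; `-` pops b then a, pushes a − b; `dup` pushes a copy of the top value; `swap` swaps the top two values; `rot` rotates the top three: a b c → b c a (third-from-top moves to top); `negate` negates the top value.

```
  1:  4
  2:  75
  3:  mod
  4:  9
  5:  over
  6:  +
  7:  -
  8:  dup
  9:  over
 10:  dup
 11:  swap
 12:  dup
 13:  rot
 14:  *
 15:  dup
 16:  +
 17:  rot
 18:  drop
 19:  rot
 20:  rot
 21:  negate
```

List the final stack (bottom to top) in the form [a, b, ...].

4       4
75      4 75
mod     4
9       4 9
over    4 9 4
+       4 13
-       -9
dup     -9 -9
over    -9 -9 -9
dup     -9 -9 -9 -9
swap    -9 -9 -9 -9
dup     -9 -9 -9 -9 -9
rot     -9 -9 -9 -9 -9
*       -9 -9 -9 81
dup     -9 -9 -9 81 81
+       -9 -9 -9 162
rot     -9 -9 162 -9
drop    -9 -9 162
rot     -9 162 -9
rot     162 -9 -9
negate  162 -9 9

[162, -9, 9]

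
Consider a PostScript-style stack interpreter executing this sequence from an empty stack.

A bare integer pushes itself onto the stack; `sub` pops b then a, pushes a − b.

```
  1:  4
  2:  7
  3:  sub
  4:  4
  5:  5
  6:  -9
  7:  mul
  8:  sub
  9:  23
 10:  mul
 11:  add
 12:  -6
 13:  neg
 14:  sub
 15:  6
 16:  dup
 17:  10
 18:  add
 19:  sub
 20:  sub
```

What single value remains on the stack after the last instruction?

1128

4   → [4]
7   → [4, 7]
sub → [-3]
4   → [-3, 4]
5   → [-3, 4, 5]
-9  → [-3, 4, 5, -9]
mul → [-3, 4, -45]
sub → [-3, 49]
23  → [-3, 49, 23]
mul → [-3, 1127]
add → [1124]
-6  → [1124, -6]
neg → [1124, 6]
sub → [1118]
6   → [1118, 6]
dup → [1118, 6, 6]
10  → [1118, 6, 6, 10]
add → [1118, 6, 16]
sub → [1118, -10]
sub → [1128]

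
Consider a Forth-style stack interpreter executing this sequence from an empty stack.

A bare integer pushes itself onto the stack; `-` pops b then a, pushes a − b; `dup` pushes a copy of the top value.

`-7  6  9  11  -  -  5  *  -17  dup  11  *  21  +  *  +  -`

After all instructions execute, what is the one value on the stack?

-2869

-7  → [-7]
6   → [-7, 6]
9   → [-7, 6, 9]
11  → [-7, 6, 9, 11]
-   → [-7, 6, -2]
-   → [-7, 8]
5   → [-7, 8, 5]
*   → [-7, 40]
-17 → [-7, 40, -17]
dup → [-7, 40, -17, -17]
11  → [-7, 40, -17, -17, 11]
*   → [-7, 40, -17, -187]
21  → [-7, 40, -17, -187, 21]
+   → [-7, 40, -17, -166]
*   → [-7, 40, 2822]
+   → [-7, 2862]
-   → [-2869]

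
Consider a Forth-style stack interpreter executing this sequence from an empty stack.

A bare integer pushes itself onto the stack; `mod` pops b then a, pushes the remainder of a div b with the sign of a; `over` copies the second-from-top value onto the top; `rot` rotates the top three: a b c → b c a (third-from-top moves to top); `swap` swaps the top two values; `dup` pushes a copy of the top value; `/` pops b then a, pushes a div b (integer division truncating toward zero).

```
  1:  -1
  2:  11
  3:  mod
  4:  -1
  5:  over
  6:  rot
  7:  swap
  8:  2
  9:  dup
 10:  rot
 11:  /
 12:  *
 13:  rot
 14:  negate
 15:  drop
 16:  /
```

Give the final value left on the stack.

-1      -1
11      -1 11
mod     -1
-1      -1 -1
over    -1 -1 -1
rot     -1 -1 -1
swap    -1 -1 -1
2       -1 -1 -1 2
dup     -1 -1 -1 2 2
rot     -1 -1 2 2 -1
/       -1 -1 2 -2
*       -1 -1 -4
rot     -1 -4 -1
negate  -1 -4 1
drop    -1 -4
/       0

0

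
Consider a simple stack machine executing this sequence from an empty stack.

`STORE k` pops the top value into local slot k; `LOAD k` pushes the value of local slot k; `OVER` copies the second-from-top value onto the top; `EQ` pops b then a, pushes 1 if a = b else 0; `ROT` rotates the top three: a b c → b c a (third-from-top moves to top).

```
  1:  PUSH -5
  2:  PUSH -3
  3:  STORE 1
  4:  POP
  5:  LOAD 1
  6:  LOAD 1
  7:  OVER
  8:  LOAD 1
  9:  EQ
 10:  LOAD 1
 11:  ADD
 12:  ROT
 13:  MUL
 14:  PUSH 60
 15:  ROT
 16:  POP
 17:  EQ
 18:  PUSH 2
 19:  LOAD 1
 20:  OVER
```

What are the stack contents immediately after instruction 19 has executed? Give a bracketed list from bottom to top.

[0, 2, -3]

PUSH -5 -> -5
PUSH -3 -> -5 -3
STORE 1 -> -5
POP     -> (empty)
LOAD 1  -> -3
LOAD 1  -> -3 -3
OVER    -> -3 -3 -3
LOAD 1  -> -3 -3 -3 -3
EQ      -> -3 -3 1
LOAD 1  -> -3 -3 1 -3
ADD     -> -3 -3 -2
ROT     -> -3 -2 -3
MUL     -> -3 6
PUSH 60 -> -3 6 60
ROT     -> 6 60 -3
POP     -> 6 60
EQ      -> 0
PUSH 2  -> 0 2
LOAD 1  -> 0 2 -3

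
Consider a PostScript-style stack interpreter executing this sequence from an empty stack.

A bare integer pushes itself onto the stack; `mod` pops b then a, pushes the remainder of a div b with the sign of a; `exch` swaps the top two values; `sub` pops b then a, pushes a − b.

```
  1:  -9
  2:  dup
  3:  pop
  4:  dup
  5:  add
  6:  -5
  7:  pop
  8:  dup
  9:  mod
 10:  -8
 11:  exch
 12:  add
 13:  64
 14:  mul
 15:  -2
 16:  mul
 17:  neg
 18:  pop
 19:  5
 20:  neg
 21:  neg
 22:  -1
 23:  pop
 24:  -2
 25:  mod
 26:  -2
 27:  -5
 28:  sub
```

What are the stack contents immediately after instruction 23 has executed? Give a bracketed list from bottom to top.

[5]

-9   : [-9]
dup  : [-9, -9]
pop  : [-9]
dup  : [-9, -9]
add  : [-18]
-5   : [-18, -5]
pop  : [-18]
dup  : [-18, -18]
mod  : [0]
-8   : [0, -8]
exch : [-8, 0]
add  : [-8]
64   : [-8, 64]
mul  : [-512]
-2   : [-512, -2]
mul  : [1024]
neg  : [-1024]
pop  : []
5    : [5]
neg  : [-5]
neg  : [5]
-1   : [5, -1]
pop  : [5]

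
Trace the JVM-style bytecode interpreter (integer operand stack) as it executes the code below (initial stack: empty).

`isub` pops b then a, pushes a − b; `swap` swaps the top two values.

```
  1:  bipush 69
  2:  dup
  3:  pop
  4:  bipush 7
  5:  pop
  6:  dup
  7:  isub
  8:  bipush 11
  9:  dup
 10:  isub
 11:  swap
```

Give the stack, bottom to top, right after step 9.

[0, 11, 11]

bipush 69 -> [69]
dup       -> [69, 69]
pop       -> [69]
bipush 7  -> [69, 7]
pop       -> [69]
dup       -> [69, 69]
isub      -> [0]
bipush 11 -> [0, 11]
dup       -> [0, 11, 11]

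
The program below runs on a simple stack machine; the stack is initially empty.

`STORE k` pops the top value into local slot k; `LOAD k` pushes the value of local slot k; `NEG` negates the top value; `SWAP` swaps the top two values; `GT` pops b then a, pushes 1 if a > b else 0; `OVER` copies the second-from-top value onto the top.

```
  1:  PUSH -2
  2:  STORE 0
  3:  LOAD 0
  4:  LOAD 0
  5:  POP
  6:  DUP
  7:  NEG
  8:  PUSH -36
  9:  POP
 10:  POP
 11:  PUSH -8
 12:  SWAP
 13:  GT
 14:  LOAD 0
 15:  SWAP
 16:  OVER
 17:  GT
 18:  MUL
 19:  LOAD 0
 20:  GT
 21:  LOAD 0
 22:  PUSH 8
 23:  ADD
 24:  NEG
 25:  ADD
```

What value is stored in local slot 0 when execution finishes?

-2

PUSH -2  → [-2]
STORE 0  → []
LOAD 0   → [-2]
LOAD 0   → [-2, -2]
POP      → [-2]
DUP      → [-2, -2]
NEG      → [-2, 2]
PUSH -36 → [-2, 2, -36]
POP      → [-2, 2]
POP      → [-2]
PUSH -8  → [-2, -8]
SWAP     → [-8, -2]
GT       → [0]
LOAD 0   → [0, -2]
SWAP     → [-2, 0]
OVER     → [-2, 0, -2]
GT       → [-2, 1]
MUL      → [-2]
LOAD 0   → [-2, -2]
GT       → [0]
LOAD 0   → [0, -2]
PUSH 8   → [0, -2, 8]
ADD      → [0, 6]
NEG      → [0, -6]
ADD      → [-6]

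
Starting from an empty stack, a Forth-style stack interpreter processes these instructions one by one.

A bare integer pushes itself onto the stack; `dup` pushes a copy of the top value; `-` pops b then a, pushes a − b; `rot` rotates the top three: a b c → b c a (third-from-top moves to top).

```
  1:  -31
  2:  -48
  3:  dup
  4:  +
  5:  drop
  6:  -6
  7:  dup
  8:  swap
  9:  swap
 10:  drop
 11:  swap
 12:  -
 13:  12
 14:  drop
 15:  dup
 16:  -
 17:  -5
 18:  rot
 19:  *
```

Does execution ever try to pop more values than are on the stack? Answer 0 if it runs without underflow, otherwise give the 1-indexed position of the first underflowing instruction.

18

-31   [-31]
-48   [-31, -48]
dup   [-31, -48, -48]
+     [-31, -96]
drop  [-31]
-6    [-31, -6]
dup   [-31, -6, -6]
swap  [-31, -6, -6]
swap  [-31, -6, -6]
drop  [-31, -6]
swap  [-6, -31]
-     [25]
12    [25, 12]
drop  [25]
dup   [25, 25]
-     [0]
-5    [0, -5]
rot  — needs 3 operands, stack has 2 → underflow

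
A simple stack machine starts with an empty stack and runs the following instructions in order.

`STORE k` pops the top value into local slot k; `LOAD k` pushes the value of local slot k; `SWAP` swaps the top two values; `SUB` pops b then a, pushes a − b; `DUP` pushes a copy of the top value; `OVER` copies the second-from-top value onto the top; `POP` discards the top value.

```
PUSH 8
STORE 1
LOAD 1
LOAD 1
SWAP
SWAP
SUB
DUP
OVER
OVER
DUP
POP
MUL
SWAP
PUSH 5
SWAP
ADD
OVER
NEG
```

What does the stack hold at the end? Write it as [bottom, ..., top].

PUSH 8  → [8]
STORE 1 → []
LOAD 1  → [8]
LOAD 1  → [8, 8]
SWAP    → [8, 8]
SWAP    → [8, 8]
SUB     → [0]
DUP     → [0, 0]
OVER    → [0, 0, 0]
OVER    → [0, 0, 0, 0]
DUP     → [0, 0, 0, 0, 0]
POP     → [0, 0, 0, 0]
MUL     → [0, 0, 0]
SWAP    → [0, 0, 0]
PUSH 5  → [0, 0, 0, 5]
SWAP    → [0, 0, 5, 0]
ADD     → [0, 0, 5]
OVER    → [0, 0, 5, 0]
NEG     → [0, 0, 5, 0]

[0, 0, 5, 0]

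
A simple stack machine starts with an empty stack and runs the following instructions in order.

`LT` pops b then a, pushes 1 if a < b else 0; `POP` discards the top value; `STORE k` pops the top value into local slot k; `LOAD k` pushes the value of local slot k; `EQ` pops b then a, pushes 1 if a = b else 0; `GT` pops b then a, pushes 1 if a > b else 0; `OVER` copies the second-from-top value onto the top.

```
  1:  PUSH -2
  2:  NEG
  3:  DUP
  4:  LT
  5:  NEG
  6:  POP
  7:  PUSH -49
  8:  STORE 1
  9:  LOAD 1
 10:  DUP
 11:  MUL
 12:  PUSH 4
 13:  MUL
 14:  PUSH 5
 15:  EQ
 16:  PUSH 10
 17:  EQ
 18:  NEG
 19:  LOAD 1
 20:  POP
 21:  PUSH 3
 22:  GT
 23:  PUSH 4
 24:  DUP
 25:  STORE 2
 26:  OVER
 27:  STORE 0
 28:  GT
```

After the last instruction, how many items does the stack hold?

PUSH -2  → [-2]
NEG      → [2]
DUP      → [2, 2]
LT       → [0]
NEG      → [0]
POP      → []
PUSH -49 → [-49]
STORE 1  → []
LOAD 1   → [-49]
DUP      → [-49, -49]
MUL      → [2401]
PUSH 4   → [2401, 4]
MUL      → [9604]
PUSH 5   → [9604, 5]
EQ       → [0]
PUSH 10  → [0, 10]
EQ       → [0]
NEG      → [0]
LOAD 1   → [0, -49]
POP      → [0]
PUSH 3   → [0, 3]
GT       → [0]
PUSH 4   → [0, 4]
DUP      → [0, 4, 4]
STORE 2  → [0, 4]
OVER     → [0, 4, 0]
STORE 0  → [0, 4]
GT       → [0]

1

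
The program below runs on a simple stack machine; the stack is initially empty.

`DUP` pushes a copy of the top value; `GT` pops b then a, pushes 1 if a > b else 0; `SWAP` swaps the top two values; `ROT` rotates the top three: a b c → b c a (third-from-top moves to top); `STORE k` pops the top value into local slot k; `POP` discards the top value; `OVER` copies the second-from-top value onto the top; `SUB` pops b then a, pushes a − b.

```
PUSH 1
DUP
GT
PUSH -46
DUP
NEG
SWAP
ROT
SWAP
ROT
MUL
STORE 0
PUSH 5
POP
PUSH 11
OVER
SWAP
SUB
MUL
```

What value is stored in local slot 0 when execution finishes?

-2116

PUSH 1   -> [1]
DUP      -> [1, 1]
GT       -> [0]
PUSH -46 -> [0, -46]
DUP      -> [0, -46, -46]
NEG      -> [0, -46, 46]
SWAP     -> [0, 46, -46]
ROT      -> [46, -46, 0]
SWAP     -> [46, 0, -46]
ROT      -> [0, -46, 46]
MUL      -> [0, -2116]
STORE 0  -> [0]
PUSH 5   -> [0, 5]
POP      -> [0]
PUSH 11  -> [0, 11]
OVER     -> [0, 11, 0]
SWAP     -> [0, 0, 11]
SUB      -> [0, -11]
MUL      -> [0]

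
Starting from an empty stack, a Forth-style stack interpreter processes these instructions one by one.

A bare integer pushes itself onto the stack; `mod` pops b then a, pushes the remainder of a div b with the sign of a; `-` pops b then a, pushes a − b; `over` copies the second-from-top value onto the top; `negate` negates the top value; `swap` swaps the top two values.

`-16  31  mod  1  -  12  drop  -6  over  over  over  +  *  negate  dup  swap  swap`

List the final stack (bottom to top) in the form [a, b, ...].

[-17, -6, -391, -391]

-16    -> [-16]
31     -> [-16, 31]
mod    -> [-16]
1      -> [-16, 1]
-      -> [-17]
12     -> [-17, 12]
drop   -> [-17]
-6     -> [-17, -6]
over   -> [-17, -6, -17]
over   -> [-17, -6, -17, -6]
over   -> [-17, -6, -17, -6, -17]
+      -> [-17, -6, -17, -23]
*      -> [-17, -6, 391]
negate -> [-17, -6, -391]
dup    -> [-17, -6, -391, -391]
swap   -> [-17, -6, -391, -391]
swap   -> [-17, -6, -391, -391]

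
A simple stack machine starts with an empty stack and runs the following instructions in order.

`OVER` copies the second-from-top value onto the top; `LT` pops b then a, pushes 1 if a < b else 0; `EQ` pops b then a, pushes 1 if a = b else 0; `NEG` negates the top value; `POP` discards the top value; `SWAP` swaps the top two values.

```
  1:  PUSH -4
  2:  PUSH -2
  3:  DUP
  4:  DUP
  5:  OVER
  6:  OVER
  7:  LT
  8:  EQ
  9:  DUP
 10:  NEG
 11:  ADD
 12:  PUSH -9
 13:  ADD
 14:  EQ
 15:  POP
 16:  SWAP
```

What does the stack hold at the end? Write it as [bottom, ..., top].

[-2, -4]

PUSH -4  [-4]
PUSH -2  [-4, -2]
DUP      [-4, -2, -2]
DUP      [-4, -2, -2, -2]
OVER     [-4, -2, -2, -2, -2]
OVER     [-4, -2, -2, -2, -2, -2]
LT       [-4, -2, -2, -2, 0]
EQ       [-4, -2, -2, 0]
DUP      [-4, -2, -2, 0, 0]
NEG      [-4, -2, -2, 0, 0]
ADD      [-4, -2, -2, 0]
PUSH -9  [-4, -2, -2, 0, -9]
ADD      [-4, -2, -2, -9]
EQ       [-4, -2, 0]
POP      [-4, -2]
SWAP     [-2, -4]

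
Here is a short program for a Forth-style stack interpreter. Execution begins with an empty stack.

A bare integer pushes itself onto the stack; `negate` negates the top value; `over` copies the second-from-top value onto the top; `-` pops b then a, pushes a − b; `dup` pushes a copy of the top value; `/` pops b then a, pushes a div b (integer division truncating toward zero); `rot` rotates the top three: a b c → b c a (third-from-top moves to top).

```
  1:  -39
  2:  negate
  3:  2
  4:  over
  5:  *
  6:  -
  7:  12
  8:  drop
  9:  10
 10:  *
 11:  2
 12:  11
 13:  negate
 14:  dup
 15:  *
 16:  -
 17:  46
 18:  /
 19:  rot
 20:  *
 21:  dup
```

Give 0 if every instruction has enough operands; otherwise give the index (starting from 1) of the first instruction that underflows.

19

-39    -> [-39]
negate -> [39]
2      -> [39, 2]
over   -> [39, 2, 39]
*      -> [39, 78]
-      -> [-39]
12     -> [-39, 12]
drop   -> [-39]
10     -> [-39, 10]
*      -> [-390]
2      -> [-390, 2]
11     -> [-390, 2, 11]
negate -> [-390, 2, -11]
dup    -> [-390, 2, -11, -11]
*      -> [-390, 2, 121]
-      -> [-390, -119]
46     -> [-390, -119, 46]
/      -> [-390, -2]
rot  — needs 3 operands, stack has 2 → underflow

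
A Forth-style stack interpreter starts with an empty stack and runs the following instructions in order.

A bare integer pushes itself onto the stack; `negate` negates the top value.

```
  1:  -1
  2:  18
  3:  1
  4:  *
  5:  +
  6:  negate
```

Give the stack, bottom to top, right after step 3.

-1  -1
18  -1 18
1   -1 18 1

[-1, 18, 1]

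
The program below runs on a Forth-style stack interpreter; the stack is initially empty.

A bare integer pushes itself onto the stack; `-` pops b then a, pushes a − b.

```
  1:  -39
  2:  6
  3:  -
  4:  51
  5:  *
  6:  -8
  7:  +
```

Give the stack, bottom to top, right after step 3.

[-45]

-39 -> [-39]
6   -> [-39, 6]
-   -> [-45]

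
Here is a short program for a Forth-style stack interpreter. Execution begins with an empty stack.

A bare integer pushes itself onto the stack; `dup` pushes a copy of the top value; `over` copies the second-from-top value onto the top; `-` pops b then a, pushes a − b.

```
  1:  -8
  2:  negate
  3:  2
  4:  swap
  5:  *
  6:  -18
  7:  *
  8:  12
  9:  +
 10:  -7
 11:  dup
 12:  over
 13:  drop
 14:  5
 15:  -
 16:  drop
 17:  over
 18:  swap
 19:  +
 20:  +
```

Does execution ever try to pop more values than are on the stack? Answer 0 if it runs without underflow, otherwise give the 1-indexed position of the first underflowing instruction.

0

-8      -8
negate  8
2       8 2
swap    2 8
*       16
-18     16 -18
*       -288
12      -288 12
+       -276
-7      -276 -7
dup     -276 -7 -7
over    -276 -7 -7 -7
drop    -276 -7 -7
5       -276 -7 -7 5
-       -276 -7 -12
drop    -276 -7
over    -276 -7 -276
swap    -276 -276 -7
+       -276 -283
+       -559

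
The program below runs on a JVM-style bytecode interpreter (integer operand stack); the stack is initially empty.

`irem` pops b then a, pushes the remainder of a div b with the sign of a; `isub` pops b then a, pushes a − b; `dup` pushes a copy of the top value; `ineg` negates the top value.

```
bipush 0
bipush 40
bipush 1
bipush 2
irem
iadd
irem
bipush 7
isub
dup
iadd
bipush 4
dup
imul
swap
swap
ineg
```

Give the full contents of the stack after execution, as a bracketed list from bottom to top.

bipush 0  → [0]
bipush 40 → [0, 40]
bipush 1  → [0, 40, 1]
bipush 2  → [0, 40, 1, 2]
irem      → [0, 40, 1]
iadd      → [0, 41]
irem      → [0]
bipush 7  → [0, 7]
isub      → [-7]
dup       → [-7, -7]
iadd      → [-14]
bipush 4  → [-14, 4]
dup       → [-14, 4, 4]
imul      → [-14, 16]
swap      → [16, -14]
swap      → [-14, 16]
ineg      → [-14, -16]

[-14, -16]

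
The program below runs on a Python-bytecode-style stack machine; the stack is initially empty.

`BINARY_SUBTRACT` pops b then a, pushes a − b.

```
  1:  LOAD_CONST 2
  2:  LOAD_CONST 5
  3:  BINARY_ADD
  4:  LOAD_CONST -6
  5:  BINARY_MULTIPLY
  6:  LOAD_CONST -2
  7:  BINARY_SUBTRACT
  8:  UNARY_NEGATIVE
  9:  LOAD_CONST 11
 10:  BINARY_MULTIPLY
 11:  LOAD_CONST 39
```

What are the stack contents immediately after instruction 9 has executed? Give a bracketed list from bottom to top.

LOAD_CONST 2    → 2
LOAD_CONST 5    → 2 5
BINARY_ADD      → 7
LOAD_CONST -6   → 7 -6
BINARY_MULTIPLY → -42
LOAD_CONST -2   → -42 -2
BINARY_SUBTRACT → -40
UNARY_NEGATIVE  → 40
LOAD_CONST 11   → 40 11

[40, 11]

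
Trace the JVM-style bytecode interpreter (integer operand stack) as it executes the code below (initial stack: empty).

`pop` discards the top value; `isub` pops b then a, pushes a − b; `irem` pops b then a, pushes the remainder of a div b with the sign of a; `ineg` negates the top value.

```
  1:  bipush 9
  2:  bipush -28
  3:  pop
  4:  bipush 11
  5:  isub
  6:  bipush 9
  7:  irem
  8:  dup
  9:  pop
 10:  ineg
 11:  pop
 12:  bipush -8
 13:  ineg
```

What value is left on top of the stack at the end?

bipush 9   → 9
bipush -28 → 9 -28
pop        → 9
bipush 11  → 9 11
isub       → -2
bipush 9   → -2 9
irem       → -2
dup        → -2 -2
pop        → -2
ineg       → 2
pop        → (empty)
bipush -8  → -8
ineg       → 8

8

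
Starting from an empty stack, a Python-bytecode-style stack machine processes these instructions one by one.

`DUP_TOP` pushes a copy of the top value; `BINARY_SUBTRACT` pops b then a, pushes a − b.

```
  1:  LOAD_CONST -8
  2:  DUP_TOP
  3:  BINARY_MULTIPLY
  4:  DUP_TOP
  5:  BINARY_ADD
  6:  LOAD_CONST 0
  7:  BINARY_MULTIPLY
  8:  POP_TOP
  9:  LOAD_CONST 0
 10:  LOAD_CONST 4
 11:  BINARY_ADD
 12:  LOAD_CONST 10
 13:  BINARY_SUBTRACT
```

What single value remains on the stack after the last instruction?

LOAD_CONST -8   -> [-8]
DUP_TOP         -> [-8, -8]
BINARY_MULTIPLY -> [64]
DUP_TOP         -> [64, 64]
BINARY_ADD      -> [128]
LOAD_CONST 0    -> [128, 0]
BINARY_MULTIPLY -> [0]
POP_TOP         -> []
LOAD_CONST 0    -> [0]
LOAD_CONST 4    -> [0, 4]
BINARY_ADD      -> [4]
LOAD_CONST 10   -> [4, 10]
BINARY_SUBTRACT -> [-6]

-6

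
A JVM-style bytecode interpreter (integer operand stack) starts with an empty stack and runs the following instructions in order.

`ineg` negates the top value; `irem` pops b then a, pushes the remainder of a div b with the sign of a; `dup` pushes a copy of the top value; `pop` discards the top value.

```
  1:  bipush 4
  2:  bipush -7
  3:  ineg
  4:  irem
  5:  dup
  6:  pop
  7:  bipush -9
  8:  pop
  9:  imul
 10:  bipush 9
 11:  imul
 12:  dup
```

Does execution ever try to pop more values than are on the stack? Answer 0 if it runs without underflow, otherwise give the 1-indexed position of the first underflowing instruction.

9

bipush 4  → 4
bipush -7 → 4 -7
ineg      → 4 7
irem      → 4
dup       → 4 4
pop       → 4
bipush -9 → 4 -9
pop       → 4
imul  — needs 2 operands, stack has 1 → underflow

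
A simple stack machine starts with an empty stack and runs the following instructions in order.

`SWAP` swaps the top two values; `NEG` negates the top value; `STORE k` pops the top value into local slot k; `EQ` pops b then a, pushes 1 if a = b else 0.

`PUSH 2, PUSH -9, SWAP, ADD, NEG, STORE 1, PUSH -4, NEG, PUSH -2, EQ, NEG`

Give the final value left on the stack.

PUSH 2   2
PUSH -9  2 -9
SWAP     -9 2
ADD      -7
NEG      7
STORE 1  (empty)
PUSH -4  -4
NEG      4
PUSH -2  4 -2
EQ       0
NEG      0

0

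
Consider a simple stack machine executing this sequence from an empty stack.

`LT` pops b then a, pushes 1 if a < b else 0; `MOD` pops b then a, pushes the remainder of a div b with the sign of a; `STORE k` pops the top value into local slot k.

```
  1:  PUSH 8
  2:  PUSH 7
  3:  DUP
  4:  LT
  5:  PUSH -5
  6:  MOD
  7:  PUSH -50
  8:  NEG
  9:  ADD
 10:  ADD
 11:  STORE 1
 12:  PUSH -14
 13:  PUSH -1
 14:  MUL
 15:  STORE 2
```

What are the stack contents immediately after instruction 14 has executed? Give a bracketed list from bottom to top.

[14]

PUSH 8   : 8
PUSH 7   : 8 7
DUP      : 8 7 7
LT       : 8 0
PUSH -5  : 8 0 -5
MOD      : 8 0
PUSH -50 : 8 0 -50
NEG      : 8 0 50
ADD      : 8 50
ADD      : 58
STORE 1  : (empty)
PUSH -14 : -14
PUSH -1  : -14 -1
MUL      : 14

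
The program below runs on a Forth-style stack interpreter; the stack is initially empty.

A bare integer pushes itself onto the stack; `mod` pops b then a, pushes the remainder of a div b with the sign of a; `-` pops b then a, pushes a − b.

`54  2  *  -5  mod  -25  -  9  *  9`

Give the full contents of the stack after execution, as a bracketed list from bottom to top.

54  → [54]
2   → [54, 2]
*   → [108]
-5  → [108, -5]
mod → [3]
-25 → [3, -25]
-   → [28]
9   → [28, 9]
*   → [252]
9   → [252, 9]

[252, 9]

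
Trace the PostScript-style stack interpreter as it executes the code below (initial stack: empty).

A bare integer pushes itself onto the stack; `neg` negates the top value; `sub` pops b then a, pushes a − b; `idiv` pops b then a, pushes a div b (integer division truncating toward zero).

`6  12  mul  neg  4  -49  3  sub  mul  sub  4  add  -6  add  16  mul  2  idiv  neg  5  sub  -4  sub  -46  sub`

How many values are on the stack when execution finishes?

1

6     [6]
12    [6, 12]
mul   [72]
neg   [-72]
4     [-72, 4]
-49   [-72, 4, -49]
3     [-72, 4, -49, 3]
sub   [-72, 4, -52]
mul   [-72, -208]
sub   [136]
4     [136, 4]
add   [140]
-6    [140, -6]
add   [134]
16    [134, 16]
mul   [2144]
2     [2144, 2]
idiv  [1072]
neg   [-1072]
5     [-1072, 5]
sub   [-1077]
-4    [-1077, -4]
sub   [-1073]
-46   [-1073, -46]
sub   [-1027]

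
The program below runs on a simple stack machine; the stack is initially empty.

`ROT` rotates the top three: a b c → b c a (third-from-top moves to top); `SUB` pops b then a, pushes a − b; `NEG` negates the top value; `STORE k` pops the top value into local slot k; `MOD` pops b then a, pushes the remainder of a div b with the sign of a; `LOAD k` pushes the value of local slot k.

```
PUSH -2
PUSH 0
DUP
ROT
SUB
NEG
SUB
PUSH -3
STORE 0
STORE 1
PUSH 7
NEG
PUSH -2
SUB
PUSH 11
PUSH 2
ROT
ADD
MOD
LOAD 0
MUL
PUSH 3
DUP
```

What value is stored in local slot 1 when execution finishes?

2

PUSH -2 : [-2]
PUSH 0  : [-2, 0]
DUP     : [-2, 0, 0]
ROT     : [0, 0, -2]
SUB     : [0, 2]
NEG     : [0, -2]
SUB     : [2]
PUSH -3 : [2, -3]
STORE 0 : [2]
STORE 1 : []
PUSH 7  : [7]
NEG     : [-7]
PUSH -2 : [-7, -2]
SUB     : [-5]
PUSH 11 : [-5, 11]
PUSH 2  : [-5, 11, 2]
ROT     : [11, 2, -5]
ADD     : [11, -3]
MOD     : [2]
LOAD 0  : [2, -3]
MUL     : [-6]
PUSH 3  : [-6, 3]
DUP     : [-6, 3, 3]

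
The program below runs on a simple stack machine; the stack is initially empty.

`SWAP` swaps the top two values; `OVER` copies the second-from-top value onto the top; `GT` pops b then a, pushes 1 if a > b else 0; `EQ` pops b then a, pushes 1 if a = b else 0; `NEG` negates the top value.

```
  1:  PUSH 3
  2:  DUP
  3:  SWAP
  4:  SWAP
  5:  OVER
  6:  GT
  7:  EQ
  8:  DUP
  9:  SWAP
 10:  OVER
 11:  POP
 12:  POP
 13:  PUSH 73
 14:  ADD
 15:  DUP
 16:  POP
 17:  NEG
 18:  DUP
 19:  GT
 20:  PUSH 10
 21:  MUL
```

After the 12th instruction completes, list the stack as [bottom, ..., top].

[0]

PUSH 3  [3]
DUP     [3, 3]
SWAP    [3, 3]
SWAP    [3, 3]
OVER    [3, 3, 3]
GT      [3, 0]
EQ      [0]
DUP     [0, 0]
SWAP    [0, 0]
OVER    [0, 0, 0]
POP     [0, 0]
POP     [0]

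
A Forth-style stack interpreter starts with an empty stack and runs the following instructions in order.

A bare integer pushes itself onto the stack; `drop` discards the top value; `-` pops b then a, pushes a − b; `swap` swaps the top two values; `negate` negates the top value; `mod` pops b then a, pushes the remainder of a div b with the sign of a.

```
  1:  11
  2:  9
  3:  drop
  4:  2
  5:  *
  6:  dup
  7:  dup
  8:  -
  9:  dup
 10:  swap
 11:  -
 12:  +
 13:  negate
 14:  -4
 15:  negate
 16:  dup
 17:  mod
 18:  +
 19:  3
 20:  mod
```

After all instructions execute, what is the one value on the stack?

11     -> [11]
9      -> [11, 9]
drop   -> [11]
2      -> [11, 2]
*      -> [22]
dup    -> [22, 22]
dup    -> [22, 22, 22]
-      -> [22, 0]
dup    -> [22, 0, 0]
swap   -> [22, 0, 0]
-      -> [22, 0]
+      -> [22]
negate -> [-22]
-4     -> [-22, -4]
negate -> [-22, 4]
dup    -> [-22, 4, 4]
mod    -> [-22, 0]
+      -> [-22]
3      -> [-22, 3]
mod    -> [-1]

-1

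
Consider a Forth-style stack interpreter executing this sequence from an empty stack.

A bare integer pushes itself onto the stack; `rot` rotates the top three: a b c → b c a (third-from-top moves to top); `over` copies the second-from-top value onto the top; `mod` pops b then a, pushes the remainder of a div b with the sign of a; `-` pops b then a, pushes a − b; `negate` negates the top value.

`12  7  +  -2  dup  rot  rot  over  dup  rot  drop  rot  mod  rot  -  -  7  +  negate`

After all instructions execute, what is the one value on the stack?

12     → [12]
7      → [12, 7]
+      → [19]
-2     → [19, -2]
dup    → [19, -2, -2]
rot    → [-2, -2, 19]
rot    → [-2, 19, -2]
over   → [-2, 19, -2, 19]
dup    → [-2, 19, -2, 19, 19]
rot    → [-2, 19, 19, 19, -2]
drop   → [-2, 19, 19, 19]
rot    → [-2, 19, 19, 19]
mod    → [-2, 19, 0]
rot    → [19, 0, -2]
-      → [19, 2]
-      → [17]
7      → [17, 7]
+      → [24]
negate → [-24]

-24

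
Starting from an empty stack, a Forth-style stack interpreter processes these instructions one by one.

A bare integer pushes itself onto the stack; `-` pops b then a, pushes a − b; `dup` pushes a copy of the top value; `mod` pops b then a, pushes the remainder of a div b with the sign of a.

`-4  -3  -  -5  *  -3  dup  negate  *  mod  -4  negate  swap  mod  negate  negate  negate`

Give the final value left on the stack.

-4

-4     → -4
-3     → -4 -3
-      → -1
-5     → -1 -5
*      → 5
-3     → 5 -3
dup    → 5 -3 -3
negate → 5 -3 3
*      → 5 -9
mod    → 5
-4     → 5 -4
negate → 5 4
swap   → 4 5
mod    → 4
negate → -4
negate → 4
negate → -4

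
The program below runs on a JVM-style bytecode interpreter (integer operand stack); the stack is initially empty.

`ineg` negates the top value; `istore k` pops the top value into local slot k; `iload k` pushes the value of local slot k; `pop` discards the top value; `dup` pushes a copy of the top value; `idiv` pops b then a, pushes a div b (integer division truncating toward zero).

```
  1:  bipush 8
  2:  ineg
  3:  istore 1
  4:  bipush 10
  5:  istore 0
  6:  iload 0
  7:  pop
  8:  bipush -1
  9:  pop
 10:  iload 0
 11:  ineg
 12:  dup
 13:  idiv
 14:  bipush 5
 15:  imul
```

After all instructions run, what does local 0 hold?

10

bipush 8  : 8
ineg      : -8
istore 1  : (empty)
bipush 10 : 10
istore 0  : (empty)
iload 0   : 10
pop       : (empty)
bipush -1 : -1
pop       : (empty)
iload 0   : 10
ineg      : -10
dup       : -10 -10
idiv      : 1
bipush 5  : 1 5
imul      : 5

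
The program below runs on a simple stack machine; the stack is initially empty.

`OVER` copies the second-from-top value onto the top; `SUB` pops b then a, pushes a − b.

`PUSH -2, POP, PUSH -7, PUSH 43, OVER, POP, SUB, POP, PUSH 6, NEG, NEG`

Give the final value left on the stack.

6

PUSH -2 : -2
POP     : (empty)
PUSH -7 : -7
PUSH 43 : -7 43
OVER    : -7 43 -7
POP     : -7 43
SUB     : -50
POP     : (empty)
PUSH 6  : 6
NEG     : -6
NEG     : 6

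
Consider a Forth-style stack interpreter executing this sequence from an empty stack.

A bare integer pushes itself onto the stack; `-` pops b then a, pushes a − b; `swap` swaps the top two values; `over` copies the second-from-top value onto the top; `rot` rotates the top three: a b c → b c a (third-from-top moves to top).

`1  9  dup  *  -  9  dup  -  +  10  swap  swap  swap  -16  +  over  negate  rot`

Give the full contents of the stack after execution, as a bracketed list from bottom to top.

1      -> 1
9      -> 1 9
dup    -> 1 9 9
*      -> 1 81
-      -> -80
9      -> -80 9
dup    -> -80 9 9
-      -> -80 0
+      -> -80
10     -> -80 10
swap   -> 10 -80
swap   -> -80 10
swap   -> 10 -80
-16    -> 10 -80 -16
+      -> 10 -96
over   -> 10 -96 10
negate -> 10 -96 -10
rot    -> -96 -10 10

[-96, -10, 10]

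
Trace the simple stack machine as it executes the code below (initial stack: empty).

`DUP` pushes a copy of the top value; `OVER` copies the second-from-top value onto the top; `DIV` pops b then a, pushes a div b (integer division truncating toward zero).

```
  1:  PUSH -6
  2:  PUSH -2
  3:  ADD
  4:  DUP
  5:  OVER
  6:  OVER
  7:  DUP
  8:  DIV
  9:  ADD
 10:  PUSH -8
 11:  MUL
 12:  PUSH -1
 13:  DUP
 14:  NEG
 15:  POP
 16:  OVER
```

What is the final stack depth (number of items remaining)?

PUSH -6  [-6]
PUSH -2  [-6, -2]
ADD      [-8]
DUP      [-8, -8]
OVER     [-8, -8, -8]
OVER     [-8, -8, -8, -8]
DUP      [-8, -8, -8, -8, -8]
DIV      [-8, -8, -8, 1]
ADD      [-8, -8, -7]
PUSH -8  [-8, -8, -7, -8]
MUL      [-8, -8, 56]
PUSH -1  [-8, -8, 56, -1]
DUP      [-8, -8, 56, -1, -1]
NEG      [-8, -8, 56, -1, 1]
POP      [-8, -8, 56, -1]
OVER     [-8, -8, 56, -1, 56]

5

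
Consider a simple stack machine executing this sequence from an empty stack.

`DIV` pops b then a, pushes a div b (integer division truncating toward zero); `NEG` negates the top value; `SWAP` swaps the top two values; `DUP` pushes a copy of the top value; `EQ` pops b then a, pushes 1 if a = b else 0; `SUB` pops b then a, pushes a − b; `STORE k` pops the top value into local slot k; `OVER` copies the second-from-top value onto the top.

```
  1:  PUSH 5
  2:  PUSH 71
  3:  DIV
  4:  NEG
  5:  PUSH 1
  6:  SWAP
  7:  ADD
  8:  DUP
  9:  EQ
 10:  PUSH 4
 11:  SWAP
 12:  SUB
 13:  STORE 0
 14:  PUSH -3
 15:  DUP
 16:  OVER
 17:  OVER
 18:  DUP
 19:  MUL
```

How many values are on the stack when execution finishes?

PUSH 5  → [5]
PUSH 71 → [5, 71]
DIV     → [0]
NEG     → [0]
PUSH 1  → [0, 1]
SWAP    → [1, 0]
ADD     → [1]
DUP     → [1, 1]
EQ      → [1]
PUSH 4  → [1, 4]
SWAP    → [4, 1]
SUB     → [3]
STORE 0 → []
PUSH -3 → [-3]
DUP     → [-3, -3]
OVER    → [-3, -3, -3]
OVER    → [-3, -3, -3, -3]
DUP     → [-3, -3, -3, -3, -3]
MUL     → [-3, -3, -3, 9]

4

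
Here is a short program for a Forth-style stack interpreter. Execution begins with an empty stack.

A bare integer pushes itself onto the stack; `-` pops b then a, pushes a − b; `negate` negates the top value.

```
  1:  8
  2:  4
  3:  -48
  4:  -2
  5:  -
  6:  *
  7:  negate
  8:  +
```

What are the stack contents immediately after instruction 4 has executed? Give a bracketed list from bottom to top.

[8, 4, -48, -2]

8   → [8]
4   → [8, 4]
-48 → [8, 4, -48]
-2  → [8, 4, -48, -2]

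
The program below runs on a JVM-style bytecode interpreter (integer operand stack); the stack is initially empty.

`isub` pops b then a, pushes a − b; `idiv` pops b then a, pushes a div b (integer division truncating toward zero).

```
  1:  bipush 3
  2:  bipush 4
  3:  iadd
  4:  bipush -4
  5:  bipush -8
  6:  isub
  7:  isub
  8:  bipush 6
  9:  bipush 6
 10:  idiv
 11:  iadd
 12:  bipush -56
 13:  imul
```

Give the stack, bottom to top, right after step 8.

[3, 6]

bipush 3   3
bipush 4   3 4
iadd       7
bipush -4  7 -4
bipush -8  7 -4 -8
isub       7 4
isub       3
bipush 6   3 6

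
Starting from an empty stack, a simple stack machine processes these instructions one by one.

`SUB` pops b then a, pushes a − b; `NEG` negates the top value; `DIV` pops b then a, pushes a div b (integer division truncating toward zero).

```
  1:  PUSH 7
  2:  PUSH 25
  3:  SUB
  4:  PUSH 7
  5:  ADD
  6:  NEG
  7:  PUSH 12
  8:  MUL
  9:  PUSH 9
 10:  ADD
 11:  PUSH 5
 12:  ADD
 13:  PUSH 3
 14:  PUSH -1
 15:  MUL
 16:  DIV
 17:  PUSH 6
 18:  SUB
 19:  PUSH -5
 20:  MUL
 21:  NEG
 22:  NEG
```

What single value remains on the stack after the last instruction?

270

PUSH 7   7
PUSH 25  7 25
SUB      -18
PUSH 7   -18 7
ADD      -11
NEG      11
PUSH 12  11 12
MUL      132
PUSH 9   132 9
ADD      141
PUSH 5   141 5
ADD      146
PUSH 3   146 3
PUSH -1  146 3 -1
MUL      146 -3
DIV      -48
PUSH 6   -48 6
SUB      -54
PUSH -5  -54 -5
MUL      270
NEG      -270
NEG      270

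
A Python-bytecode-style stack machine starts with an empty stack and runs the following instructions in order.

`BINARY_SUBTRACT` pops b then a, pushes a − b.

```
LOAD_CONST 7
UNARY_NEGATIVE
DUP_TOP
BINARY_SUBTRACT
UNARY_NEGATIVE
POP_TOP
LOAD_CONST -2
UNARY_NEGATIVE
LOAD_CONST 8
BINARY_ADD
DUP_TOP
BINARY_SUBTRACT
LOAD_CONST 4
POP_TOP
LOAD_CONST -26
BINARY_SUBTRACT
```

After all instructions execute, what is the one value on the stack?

26

LOAD_CONST 7    → 7
UNARY_NEGATIVE  → -7
DUP_TOP         → -7 -7
BINARY_SUBTRACT → 0
UNARY_NEGATIVE  → 0
POP_TOP         → (empty)
LOAD_CONST -2   → -2
UNARY_NEGATIVE  → 2
LOAD_CONST 8    → 2 8
BINARY_ADD      → 10
DUP_TOP         → 10 10
BINARY_SUBTRACT → 0
LOAD_CONST 4    → 0 4
POP_TOP         → 0
LOAD_CONST -26  → 0 -26
BINARY_SUBTRACT → 26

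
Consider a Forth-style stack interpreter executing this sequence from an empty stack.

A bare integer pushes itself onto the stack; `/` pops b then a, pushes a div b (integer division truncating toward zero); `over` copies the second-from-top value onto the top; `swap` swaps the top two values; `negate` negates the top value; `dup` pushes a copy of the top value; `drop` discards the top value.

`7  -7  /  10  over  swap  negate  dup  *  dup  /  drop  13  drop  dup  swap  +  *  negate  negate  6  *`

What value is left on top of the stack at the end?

12

7      -> [7]
-7     -> [7, -7]
/      -> [-1]
10     -> [-1, 10]
over   -> [-1, 10, -1]
swap   -> [-1, -1, 10]
negate -> [-1, -1, -10]
dup    -> [-1, -1, -10, -10]
*      -> [-1, -1, 100]
dup    -> [-1, -1, 100, 100]
/      -> [-1, -1, 1]
drop   -> [-1, -1]
13     -> [-1, -1, 13]
drop   -> [-1, -1]
dup    -> [-1, -1, -1]
swap   -> [-1, -1, -1]
+      -> [-1, -2]
*      -> [2]
negate -> [-2]
negate -> [2]
6      -> [2, 6]
*      -> [12]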